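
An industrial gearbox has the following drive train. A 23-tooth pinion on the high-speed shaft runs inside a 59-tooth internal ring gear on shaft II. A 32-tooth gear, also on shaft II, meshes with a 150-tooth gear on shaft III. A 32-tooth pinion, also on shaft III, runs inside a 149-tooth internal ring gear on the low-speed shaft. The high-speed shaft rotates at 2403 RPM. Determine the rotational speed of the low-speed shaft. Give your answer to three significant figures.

42.9 RPM

the high-speed shaft → shaft II (internal gear, 59/23): 2403 ÷ 2.5652 = 936.76 RPM
shaft II → shaft III (gear mesh, 150/32): 936.76 ÷ 4.6875 = 199.84 RPM
shaft III → the low-speed shaft (internal gear, 149/32): 199.84 ÷ 4.6562 = 42.919 RPM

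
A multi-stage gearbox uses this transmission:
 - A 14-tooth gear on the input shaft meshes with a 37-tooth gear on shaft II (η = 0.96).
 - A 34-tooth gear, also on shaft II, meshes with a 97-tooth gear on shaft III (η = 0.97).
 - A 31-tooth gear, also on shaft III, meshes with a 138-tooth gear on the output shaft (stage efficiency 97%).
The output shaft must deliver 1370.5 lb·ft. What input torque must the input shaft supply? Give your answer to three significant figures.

Overall ratio R = 2.6429 × 2.8529 × 4.4516 = 33.565; overall efficiency η = 0.96 × 0.97 × 0.97 = 0.9033.
Input torque = output torque / (R × η) = 1370.5 / (33.565 × 0.9033) = 45.204 lb·ft.

45.2 lb·ft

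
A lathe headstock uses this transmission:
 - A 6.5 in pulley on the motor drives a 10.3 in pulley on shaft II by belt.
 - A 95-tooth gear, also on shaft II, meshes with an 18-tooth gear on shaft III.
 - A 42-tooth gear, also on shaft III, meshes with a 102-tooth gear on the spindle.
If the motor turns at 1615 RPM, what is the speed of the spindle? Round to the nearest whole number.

Belt: ratio = 10.3/6.5 = 1.5846, so shaft II turns at 1615 / 1.5846 = 1019.2 RPM.
Gear mesh: ratio = 18/95 = 0.18947, so shaft III turns at 1019.2 / 0.18947 = 5379 RPM.
Gear mesh: ratio = 102/42 = 2.4286, so the spindle turns at 5379 / 2.4286 = 2214.9 RPM.

2215 RPM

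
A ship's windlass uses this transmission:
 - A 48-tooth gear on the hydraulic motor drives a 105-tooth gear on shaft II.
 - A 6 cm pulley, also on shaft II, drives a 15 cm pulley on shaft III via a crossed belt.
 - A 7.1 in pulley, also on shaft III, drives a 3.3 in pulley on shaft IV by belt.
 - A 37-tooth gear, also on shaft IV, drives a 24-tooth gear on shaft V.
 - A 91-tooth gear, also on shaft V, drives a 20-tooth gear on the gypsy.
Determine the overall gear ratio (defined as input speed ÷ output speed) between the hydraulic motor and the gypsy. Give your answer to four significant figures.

Each stage contributes driven/driver: gear mesh 105/48 = 2.1875, belt 15/6 = 2.5, belt 3.3/7.1 = 0.46479, gear mesh 24/37 = 0.64865, gear mesh 20/91 = 0.21978.
Overall: 2.1875 × 2.5 × 0.46479 × 0.64865 × 0.21978 = 0.36236.

0.3624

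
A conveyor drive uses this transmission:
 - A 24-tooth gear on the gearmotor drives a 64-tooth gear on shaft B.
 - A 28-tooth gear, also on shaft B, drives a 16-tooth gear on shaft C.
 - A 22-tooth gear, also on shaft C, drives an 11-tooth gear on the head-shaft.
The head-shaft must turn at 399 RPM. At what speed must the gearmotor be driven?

Overall ratio R = 2.6667 × 0.57143 × 0.5 = 0.7619.
Required input speed = output speed × R = 399 × 0.7619 = 304 RPM.

304 RPM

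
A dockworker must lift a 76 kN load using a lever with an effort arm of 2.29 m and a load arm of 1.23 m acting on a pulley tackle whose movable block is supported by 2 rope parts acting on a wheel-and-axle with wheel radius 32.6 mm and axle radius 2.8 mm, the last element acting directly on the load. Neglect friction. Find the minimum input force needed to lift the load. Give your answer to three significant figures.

Lever MA = effort arm / load arm = 2.29/1.23 = 1.8618.
Block-and-tackle MA = number of supporting rope parts = 2.
Wheel-and-axle MA = R/r = 32.6/2.8 = 11.643.
Combined ideal MA = 1.8618 × 2 × 11.643 = 43.353.
Effort = load / MA = 76 / 43.353 = 1.753 kN.

1.75 kN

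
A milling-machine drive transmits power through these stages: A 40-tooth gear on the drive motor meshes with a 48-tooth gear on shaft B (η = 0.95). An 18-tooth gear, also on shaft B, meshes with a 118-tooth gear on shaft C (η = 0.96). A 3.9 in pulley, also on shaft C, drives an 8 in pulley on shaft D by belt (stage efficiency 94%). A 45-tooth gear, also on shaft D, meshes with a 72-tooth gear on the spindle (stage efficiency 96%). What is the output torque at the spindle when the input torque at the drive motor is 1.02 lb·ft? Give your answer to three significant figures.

21.7 lb·ft

gear mesh 48/40 = 1.2 → τ = 1.02·1.2·0.95 = 1.1628 lb·ft
gear mesh 118/18 = 6.5556 → τ = 1.1628·6.5556·0.96 = 7.3179 lb·ft
belt 8/3.9 = 2.0513 → τ = 7.3179·2.0513·0.94 = 14.11 lb·ft
gear mesh 72/45 = 1.6 → τ = 14.11·1.6·0.96 = 21.674 lb·ft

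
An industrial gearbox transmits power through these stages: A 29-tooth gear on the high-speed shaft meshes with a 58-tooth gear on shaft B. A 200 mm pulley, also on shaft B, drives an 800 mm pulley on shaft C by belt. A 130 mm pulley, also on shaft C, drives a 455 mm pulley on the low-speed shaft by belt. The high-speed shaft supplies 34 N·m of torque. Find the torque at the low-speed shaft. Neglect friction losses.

gear mesh 58/29 = 2 → τ = 34·2 = 68 N·m
belt 800/200 = 4 → τ = 68·4 = 272 N·m
belt 455/130 = 3.5 → τ = 272·3.5 = 952 N·m

952 N·m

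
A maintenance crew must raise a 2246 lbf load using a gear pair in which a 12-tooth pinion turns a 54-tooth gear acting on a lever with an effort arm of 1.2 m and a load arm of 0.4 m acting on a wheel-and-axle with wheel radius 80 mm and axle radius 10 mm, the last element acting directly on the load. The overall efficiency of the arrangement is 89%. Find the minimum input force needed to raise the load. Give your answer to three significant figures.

23.4 lbf

Gear pair MA = 54/12 = 4.5.
Lever MA = effort arm / load arm = 1.2/0.4 = 3.
Wheel-and-axle MA = R/r = 80/10 = 8.
Combined ideal MA = 4.5 × 3 × 8 = 108.
Actual MA = 108 × 0.89 = 96.12.
Effort = load / actual MA = 2246 / 96.12 = 23.367 lbf.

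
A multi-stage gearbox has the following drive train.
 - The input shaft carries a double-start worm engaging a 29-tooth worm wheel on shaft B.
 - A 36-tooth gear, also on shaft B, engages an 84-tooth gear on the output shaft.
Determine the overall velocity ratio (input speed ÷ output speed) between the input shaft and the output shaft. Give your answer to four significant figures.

33.83

Each stage contributes driven/driver: worm 29/2 = 14.5, gear mesh 84/36 = 2.3333.
Overall: 14.5 × 2.3333 = 33.833.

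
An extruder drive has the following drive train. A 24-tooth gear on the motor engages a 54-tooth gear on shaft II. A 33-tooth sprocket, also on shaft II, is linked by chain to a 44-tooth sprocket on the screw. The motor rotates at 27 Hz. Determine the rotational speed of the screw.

9 Hz

gear mesh 54/24 = 2.25 → 27/2.25 = 12 Hz
chain 44/33 = 1.3333 → 12/1.3333 = 9 Hz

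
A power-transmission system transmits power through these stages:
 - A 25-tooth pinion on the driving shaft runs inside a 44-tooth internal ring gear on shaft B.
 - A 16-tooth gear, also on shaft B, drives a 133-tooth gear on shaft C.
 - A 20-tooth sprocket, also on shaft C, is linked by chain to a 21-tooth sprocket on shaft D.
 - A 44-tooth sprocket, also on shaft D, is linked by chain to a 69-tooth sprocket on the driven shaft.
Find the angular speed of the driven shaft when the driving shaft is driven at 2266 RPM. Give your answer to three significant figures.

94.1 RPM

Internal gear: ratio = 44/25 = 1.76, so shaft B turns at 2266 / 1.76 = 1287.5 RPM.
Gear mesh: ratio = 133/16 = 8.3125, so shaft C turns at 1287.5 / 8.3125 = 154.89 RPM.
Chain: ratio = 21/20 = 1.05, so shaft D turns at 154.89 / 1.05 = 147.51 RPM.
Chain: ratio = 69/44 = 1.5682, so the driven shaft turns at 147.51 / 1.5682 = 94.065 RPM.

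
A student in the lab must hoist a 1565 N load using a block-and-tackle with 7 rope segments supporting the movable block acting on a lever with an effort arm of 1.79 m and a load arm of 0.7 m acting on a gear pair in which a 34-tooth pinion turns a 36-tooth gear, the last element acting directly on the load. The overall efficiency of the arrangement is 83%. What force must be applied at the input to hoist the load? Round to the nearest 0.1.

Block-and-tackle MA = number of supporting rope parts = 7.
Lever MA = effort arm / load arm = 1.79/0.7 = 2.5571.
Gear pair MA = 36/34 = 1.0588.
Combined ideal MA = 7 × 2.5571 × 1.0588 = 18.953.
Actual MA = 18.953 × 0.83 = 15.731.
Effort = load / actual MA = 1565 / 15.731 = 99.485 N.

99.5 N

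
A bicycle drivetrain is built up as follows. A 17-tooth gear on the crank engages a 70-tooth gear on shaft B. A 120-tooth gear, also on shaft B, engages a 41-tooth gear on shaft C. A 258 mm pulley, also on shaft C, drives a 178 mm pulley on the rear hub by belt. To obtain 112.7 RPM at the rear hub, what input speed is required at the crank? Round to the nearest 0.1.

Overall ratio R = 4.1176 × 0.34167 × 0.68992 = 0.97063.
Required input speed = output speed × R = 112.7 × 0.97063 = 109.39 RPM.

109.4 RPM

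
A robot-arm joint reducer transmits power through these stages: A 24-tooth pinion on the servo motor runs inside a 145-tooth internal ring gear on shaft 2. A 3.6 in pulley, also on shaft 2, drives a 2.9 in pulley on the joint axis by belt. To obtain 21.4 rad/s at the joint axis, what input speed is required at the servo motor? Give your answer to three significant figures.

104 rad/s

Overall ratio R = 6.0417 × 0.80556 = 4.8669.
Required input speed = output speed × R = 21.4 × 4.8669 = 104.15 rad/s.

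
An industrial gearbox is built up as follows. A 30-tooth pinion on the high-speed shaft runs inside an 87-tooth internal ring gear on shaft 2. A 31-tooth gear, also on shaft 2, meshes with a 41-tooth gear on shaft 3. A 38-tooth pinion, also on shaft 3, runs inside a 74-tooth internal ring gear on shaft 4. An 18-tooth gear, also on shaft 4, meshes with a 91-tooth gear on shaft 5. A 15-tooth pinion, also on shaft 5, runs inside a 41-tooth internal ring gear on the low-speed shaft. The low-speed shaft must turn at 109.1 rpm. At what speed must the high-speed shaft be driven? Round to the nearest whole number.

Overall ratio R = 2.9 × 1.3226 × 1.9474 × 5.0556 × 2.7333 = 103.21.
Required input speed = output speed × R = 109.1 × 103.21 = 11260 rpm.

11260 rpm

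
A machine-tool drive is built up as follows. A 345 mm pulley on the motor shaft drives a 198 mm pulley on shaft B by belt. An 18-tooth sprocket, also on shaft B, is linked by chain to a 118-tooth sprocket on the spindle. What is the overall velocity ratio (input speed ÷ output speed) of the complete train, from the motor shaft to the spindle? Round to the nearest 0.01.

3.76

Each stage contributes driven/driver: belt 198/345 = 0.57391, chain 118/18 = 6.5556.
Overall: 0.57391 × 6.5556 = 3.7623.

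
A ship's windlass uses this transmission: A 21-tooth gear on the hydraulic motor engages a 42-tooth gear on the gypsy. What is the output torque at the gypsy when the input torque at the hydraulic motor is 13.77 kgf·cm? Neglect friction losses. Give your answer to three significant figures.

27.5 kgf·cm

gear mesh 42/21 = 2 → τ = 13.77·2 = 27.54 kgf·cm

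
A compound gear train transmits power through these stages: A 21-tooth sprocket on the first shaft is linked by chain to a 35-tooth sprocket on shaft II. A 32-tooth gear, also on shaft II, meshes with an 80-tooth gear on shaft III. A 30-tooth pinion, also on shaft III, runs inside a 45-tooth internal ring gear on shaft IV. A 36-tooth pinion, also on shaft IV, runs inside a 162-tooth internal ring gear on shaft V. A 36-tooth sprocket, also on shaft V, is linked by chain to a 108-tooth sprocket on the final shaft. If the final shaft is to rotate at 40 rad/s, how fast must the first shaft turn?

Overall ratio R = 1.6667 × 2.5 × 1.5 × 4.5 × 3 = 84.375.
Required input speed = output speed × R = 40 × 84.375 = 3375 rad/s.

3375 rad/s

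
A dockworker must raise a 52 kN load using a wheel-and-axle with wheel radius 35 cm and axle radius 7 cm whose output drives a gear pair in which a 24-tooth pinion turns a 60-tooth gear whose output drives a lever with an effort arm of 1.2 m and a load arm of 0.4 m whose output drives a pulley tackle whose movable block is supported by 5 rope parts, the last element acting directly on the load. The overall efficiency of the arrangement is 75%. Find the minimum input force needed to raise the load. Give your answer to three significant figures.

0.370 kN

Wheel-and-axle MA = R/r = 35/7 = 5.
Gear pair MA = 60/24 = 2.5.
Lever MA = effort arm / load arm = 1.2/0.4 = 3.
Block-and-tackle MA = number of supporting rope parts = 5.
Combined ideal MA = 5 × 2.5 × 3 × 5 = 187.5.
Actual MA = 187.5 × 0.75 = 140.62.
Effort = load / actual MA = 52 / 140.62 = 0.36978 kN.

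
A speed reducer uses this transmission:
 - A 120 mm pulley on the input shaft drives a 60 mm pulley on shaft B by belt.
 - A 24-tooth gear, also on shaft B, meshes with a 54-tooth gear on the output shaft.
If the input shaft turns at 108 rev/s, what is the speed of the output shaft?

96 rev/s

the input shaft → shaft B (belt, 60/120): 108 ÷ 0.5 = 216 rev/s
shaft B → the output shaft (gear mesh, 54/24): 216 ÷ 2.25 = 96 rev/s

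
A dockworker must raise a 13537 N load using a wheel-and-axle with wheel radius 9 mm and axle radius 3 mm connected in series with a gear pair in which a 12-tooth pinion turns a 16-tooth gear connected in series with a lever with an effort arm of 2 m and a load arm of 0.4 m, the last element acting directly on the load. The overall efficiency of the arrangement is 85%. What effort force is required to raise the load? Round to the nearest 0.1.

796.3 N

Wheel-and-axle MA = R/r = 9/3 = 3.
Gear pair MA = 16/12 = 1.3333.
Lever MA = effort arm / load arm = 2/0.4 = 5.
Combined ideal MA = 3 × 1.3333 × 5 = 20.
Actual MA = 20 × 0.85 = 17.
Effort = load / actual MA = 13537 / 17 = 796.29 N.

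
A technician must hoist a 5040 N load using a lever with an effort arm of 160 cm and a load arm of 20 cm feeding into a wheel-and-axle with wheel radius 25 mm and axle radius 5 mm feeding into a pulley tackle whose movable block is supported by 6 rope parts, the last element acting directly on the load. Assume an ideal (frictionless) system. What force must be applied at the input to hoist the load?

21 N

Lever MA = effort arm / load arm = 160/20 = 8.
Wheel-and-axle MA = R/r = 25/5 = 5.
Block-and-tackle MA = number of supporting rope parts = 6.
Combined ideal MA = 8 × 5 × 6 = 240.
Effort = load / MA = 5040 / 240 = 21 N.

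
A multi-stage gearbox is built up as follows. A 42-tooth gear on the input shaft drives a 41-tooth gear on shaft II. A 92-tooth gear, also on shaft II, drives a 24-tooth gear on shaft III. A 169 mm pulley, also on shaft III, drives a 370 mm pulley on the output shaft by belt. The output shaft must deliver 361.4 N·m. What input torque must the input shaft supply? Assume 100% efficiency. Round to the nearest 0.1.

648.2 N·m

Overall ratio R = 0.97619 × 0.26087 × 2.1893 = 0.55754.
Input torque = output torque / R = 361.4 / 0.55754 = 648.21 N·m.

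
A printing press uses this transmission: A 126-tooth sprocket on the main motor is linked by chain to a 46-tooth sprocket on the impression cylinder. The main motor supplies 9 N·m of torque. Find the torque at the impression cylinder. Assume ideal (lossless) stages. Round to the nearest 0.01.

Chain: ratio = 46/126 = 0.36508; torque at the impression cylinder = 9 × 0.36508 = 3.2857 N·m.

3.29 N·m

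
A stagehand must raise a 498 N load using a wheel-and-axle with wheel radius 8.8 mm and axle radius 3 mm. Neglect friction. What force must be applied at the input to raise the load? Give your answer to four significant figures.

Wheel-and-axle MA = R/r = 8.8/3 = 2.9333.
Effort = load / MA = 498 / 2.9333 = 169.77 N.

169.8 N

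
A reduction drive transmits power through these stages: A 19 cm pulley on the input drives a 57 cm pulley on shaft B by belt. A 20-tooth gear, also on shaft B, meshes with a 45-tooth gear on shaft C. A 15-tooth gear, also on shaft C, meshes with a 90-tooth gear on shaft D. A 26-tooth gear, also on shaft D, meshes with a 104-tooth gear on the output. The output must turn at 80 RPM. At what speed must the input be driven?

12960 RPM

Overall ratio R = 3 × 2.25 × 6 × 4 = 162.
Required input speed = output speed × R = 80 × 162 = 12960 RPM.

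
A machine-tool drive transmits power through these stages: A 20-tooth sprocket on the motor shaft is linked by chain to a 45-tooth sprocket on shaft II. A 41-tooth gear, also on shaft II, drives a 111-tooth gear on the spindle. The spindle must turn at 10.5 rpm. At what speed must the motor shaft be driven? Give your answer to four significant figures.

Overall ratio R = 2.25 × 2.7073 = 6.0915.
Required input speed = output speed × R = 10.5 × 6.0915 = 63.96 rpm.

63.96 rpm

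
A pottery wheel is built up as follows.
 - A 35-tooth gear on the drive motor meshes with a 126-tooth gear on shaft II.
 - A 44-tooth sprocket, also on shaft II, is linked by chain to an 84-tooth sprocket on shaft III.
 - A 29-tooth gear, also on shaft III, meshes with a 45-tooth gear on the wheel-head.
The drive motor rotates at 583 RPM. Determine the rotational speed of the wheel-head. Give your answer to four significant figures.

54.67 RPM

Gear mesh: ratio = 126/35 = 3.6, so shaft II turns at 583 / 3.6 = 161.94 RPM.
Chain: ratio = 84/44 = 1.9091, so shaft III turns at 161.94 / 1.9091 = 84.828 RPM.
Gear mesh: ratio = 45/29 = 1.5517, so the wheel-head turns at 84.828 / 1.5517 = 54.667 RPM.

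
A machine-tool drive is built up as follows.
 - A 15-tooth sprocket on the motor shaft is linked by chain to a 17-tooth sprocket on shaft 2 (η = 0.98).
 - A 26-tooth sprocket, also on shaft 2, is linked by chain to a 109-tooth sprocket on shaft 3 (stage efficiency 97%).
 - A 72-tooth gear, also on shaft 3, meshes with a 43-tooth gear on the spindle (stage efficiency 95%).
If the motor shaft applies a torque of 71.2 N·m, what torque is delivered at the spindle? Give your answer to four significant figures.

182.5 N·m

After the chain (17/15): 71.2 × 1.1333 × 0.98 = 79.079 N·m
After the chain (109/26): 79.079 × 4.1923 × 0.97 = 321.58 N·m
After the gear mesh (43/72): 321.58 × 0.59722 × 0.95 = 182.45 N·m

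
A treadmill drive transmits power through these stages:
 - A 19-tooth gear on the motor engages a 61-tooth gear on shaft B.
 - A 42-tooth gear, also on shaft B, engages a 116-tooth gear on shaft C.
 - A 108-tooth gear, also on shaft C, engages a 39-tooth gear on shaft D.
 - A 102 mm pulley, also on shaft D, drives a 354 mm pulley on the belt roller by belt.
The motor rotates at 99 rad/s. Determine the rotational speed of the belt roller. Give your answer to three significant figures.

8.91 rad/s

Gear mesh: ratio = 61/19 = 3.2105, so shaft B turns at 99 / 3.2105 = 30.836 rad/s.
Gear mesh: ratio = 116/42 = 2.7619, so shaft C turns at 30.836 / 2.7619 = 11.165 rad/s.
Gear mesh: ratio = 39/108 = 0.36111, so shaft D turns at 11.165 / 0.36111 = 30.918 rad/s.
Belt: ratio = 354/102 = 3.4706, so the belt roller turns at 30.918 / 3.4706 = 8.9085 rad/s.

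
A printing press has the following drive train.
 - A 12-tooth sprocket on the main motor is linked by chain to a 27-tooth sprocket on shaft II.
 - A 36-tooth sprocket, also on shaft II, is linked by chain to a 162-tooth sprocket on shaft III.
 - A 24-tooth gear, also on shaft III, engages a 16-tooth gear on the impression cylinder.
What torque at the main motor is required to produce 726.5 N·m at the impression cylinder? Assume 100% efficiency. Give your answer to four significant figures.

Overall ratio R = 2.25 × 4.5 × 0.66667 = 6.75.
Input torque = output torque / R = 726.5 / 6.75 = 107.63 N·m.

107.6 N·m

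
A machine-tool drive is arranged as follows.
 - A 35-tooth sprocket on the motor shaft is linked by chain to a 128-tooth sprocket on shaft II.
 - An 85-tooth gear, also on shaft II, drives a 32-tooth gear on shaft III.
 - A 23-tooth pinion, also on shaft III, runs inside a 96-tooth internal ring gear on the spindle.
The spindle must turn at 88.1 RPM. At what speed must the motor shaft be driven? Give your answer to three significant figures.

506 RPM

Overall ratio R = 3.6571 × 0.37647 × 4.1739 = 5.7467.
Required input speed = output speed × R = 88.1 × 5.7467 = 506.28 RPM.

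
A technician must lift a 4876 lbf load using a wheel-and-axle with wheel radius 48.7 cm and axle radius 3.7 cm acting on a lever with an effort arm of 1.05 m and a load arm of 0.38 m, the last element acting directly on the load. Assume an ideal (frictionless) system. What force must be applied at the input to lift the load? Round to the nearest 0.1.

134.1 lbf

Wheel-and-axle MA = R/r = 48.7/3.7 = 13.162.
Lever MA = effort arm / load arm = 1.05/0.38 = 2.7632.
Combined ideal MA = 13.162 × 2.7632 = 36.369.
Effort = load / MA = 4876 / 36.369 = 134.07 lbf.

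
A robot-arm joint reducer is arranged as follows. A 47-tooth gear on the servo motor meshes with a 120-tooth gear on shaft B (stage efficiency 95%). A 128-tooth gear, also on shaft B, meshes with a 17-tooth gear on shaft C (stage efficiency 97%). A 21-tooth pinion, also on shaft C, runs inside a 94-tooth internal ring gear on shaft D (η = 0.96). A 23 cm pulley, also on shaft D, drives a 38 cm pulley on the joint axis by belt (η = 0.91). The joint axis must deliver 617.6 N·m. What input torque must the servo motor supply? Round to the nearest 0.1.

305.9 N·m

Overall ratio R = 2.5532 × 0.13281 × 4.4762 × 1.6522 = 2.5078; overall efficiency η = 0.95 × 0.97 × 0.96 × 0.91 = 0.8050.
Input torque = output torque / (R × η) = 617.6 / (2.5078 × 0.8050) = 305.92 N·m.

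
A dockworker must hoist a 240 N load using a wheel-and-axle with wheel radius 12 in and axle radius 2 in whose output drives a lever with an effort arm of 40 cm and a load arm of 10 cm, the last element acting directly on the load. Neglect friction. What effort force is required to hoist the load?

10 N

Wheel-and-axle MA = R/r = 12/2 = 6.
Lever MA = effort arm / load arm = 40/10 = 4.
Combined ideal MA = 6 × 4 = 24.
Effort = load / MA = 240 / 24 = 10 N.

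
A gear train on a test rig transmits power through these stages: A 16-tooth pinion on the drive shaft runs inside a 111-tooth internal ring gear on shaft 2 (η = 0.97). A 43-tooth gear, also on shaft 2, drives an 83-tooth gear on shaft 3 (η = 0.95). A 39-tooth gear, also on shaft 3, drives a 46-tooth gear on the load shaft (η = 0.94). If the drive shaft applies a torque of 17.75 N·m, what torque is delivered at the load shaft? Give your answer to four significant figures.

After the internal gear (111/16): 17.75 × 6.9375 × 0.97 = 119.45 N·m
After the gear mesh (83/43): 119.45 × 1.9302 × 0.95 = 219.03 N·m
After the gear mesh (46/39): 219.03 × 1.1795 × 0.94 = 242.84 N·m

242.8 N·m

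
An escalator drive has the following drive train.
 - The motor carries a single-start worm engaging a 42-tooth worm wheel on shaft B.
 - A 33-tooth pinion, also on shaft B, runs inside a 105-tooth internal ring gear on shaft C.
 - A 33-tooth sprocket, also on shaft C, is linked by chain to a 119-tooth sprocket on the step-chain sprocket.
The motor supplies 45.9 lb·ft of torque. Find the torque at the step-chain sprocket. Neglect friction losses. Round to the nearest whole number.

22119 lb·ft

After the worm (42/1): 45.9 × 42 = 1927.8 lb·ft
After the internal gear (105/33): 1927.8 × 3.1818 = 6133.9 lb·ft
After the chain (119/33): 6133.9 × 3.6061 = 22119 lb·ft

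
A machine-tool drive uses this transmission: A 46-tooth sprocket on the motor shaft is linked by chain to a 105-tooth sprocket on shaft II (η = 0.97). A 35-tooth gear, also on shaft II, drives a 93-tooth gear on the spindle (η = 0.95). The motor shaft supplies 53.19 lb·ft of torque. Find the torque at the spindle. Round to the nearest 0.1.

chain 105/46 = 2.2826 → τ = 53.19·2.2826·0.97 = 117.77 lb·ft
gear mesh 93/35 = 2.6571 → τ = 117.77·2.6571·0.95 = 297.28 lb·ft

297.3 lb·ft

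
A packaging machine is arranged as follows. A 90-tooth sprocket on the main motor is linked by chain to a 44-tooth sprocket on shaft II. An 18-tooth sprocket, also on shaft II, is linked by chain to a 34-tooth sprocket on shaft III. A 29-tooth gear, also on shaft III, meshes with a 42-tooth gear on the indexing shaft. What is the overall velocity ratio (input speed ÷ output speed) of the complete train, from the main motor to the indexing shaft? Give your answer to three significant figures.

Each stage contributes driven/driver: chain 44/90 = 0.48889, chain 34/18 = 1.8889, gear mesh 42/29 = 1.4483.
Overall: 0.48889 × 1.8889 × 1.4483 = 1.3374.

1.34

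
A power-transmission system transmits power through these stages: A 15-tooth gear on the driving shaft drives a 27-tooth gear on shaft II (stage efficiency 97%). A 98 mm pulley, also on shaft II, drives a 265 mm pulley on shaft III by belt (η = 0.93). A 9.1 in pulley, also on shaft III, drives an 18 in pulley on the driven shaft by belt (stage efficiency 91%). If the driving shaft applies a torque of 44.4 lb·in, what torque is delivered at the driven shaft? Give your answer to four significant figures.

After the gear mesh (27/15): 44.4 × 1.8 × 0.97 = 77.522 lb·in
After the belt (265/98): 77.522 × 2.7041 × 0.93 = 194.95 lb·in
After the belt (18/9.1): 194.95 × 1.978 × 0.91 = 350.92 lb·in

350.9 lb·in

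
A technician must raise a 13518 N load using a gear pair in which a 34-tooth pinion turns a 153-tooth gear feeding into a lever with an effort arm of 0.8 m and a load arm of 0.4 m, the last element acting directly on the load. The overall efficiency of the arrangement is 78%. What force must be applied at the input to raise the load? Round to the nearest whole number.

Gear pair MA = 153/34 = 4.5.
Lever MA = effort arm / load arm = 0.8/0.4 = 2.
Combined ideal MA = 4.5 × 2 = 9.
Actual MA = 9 × 0.78 = 7.02.
Effort = load / actual MA = 13518 / 7.02 = 1925.6 N.

1926 N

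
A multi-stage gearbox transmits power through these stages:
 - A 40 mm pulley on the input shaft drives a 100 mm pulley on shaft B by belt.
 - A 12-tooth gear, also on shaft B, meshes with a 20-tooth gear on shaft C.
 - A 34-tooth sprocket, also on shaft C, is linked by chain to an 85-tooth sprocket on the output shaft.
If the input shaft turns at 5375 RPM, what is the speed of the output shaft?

516 RPM

the input shaft → shaft B (belt, 100/40): 5375 ÷ 2.5 = 2150 RPM
shaft B → shaft C (gear mesh, 20/12): 2150 ÷ 1.6667 = 1290 RPM
shaft C → the output shaft (chain, 85/34): 1290 ÷ 2.5 = 516 RPM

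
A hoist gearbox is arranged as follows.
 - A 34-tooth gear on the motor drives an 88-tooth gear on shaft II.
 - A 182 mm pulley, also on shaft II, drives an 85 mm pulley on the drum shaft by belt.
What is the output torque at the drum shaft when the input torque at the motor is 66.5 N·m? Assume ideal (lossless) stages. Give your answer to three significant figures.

80.4 N·m

gear mesh 88/34 = 2.5882 → τ = 66.5·2.5882 = 172.12 N·m
belt 85/182 = 0.46703 → τ = 172.12·0.46703 = 80.385 N·m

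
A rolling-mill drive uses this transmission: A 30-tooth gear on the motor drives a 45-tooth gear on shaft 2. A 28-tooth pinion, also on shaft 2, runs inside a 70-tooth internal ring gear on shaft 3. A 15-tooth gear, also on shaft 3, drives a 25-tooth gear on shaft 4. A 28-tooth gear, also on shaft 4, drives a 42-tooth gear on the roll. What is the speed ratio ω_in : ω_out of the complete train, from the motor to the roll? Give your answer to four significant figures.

Each stage contributes driven/driver: gear mesh 45/30 = 1.5, internal gear 70/28 = 2.5, gear mesh 25/15 = 1.6667, gear mesh 42/28 = 1.5.
Overall: 1.5 × 2.5 × 1.6667 × 1.5 = 9.375.

9.375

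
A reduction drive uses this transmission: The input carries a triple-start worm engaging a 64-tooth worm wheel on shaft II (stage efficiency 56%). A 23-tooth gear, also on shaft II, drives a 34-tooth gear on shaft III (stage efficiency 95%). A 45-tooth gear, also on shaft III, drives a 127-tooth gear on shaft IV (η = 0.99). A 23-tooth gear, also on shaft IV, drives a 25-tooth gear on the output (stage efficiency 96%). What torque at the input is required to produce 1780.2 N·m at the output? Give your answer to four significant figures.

36.39 N·m

Overall ratio R = 21.333 × 1.4783 × 2.8222 × 1.087 = 96.742; overall efficiency η = 0.56 × 0.95 × 0.99 × 0.96 = 0.5056.
Input torque = output torque / (R × η) = 1780.2 / (96.742 × 0.5056) = 36.395 N·m.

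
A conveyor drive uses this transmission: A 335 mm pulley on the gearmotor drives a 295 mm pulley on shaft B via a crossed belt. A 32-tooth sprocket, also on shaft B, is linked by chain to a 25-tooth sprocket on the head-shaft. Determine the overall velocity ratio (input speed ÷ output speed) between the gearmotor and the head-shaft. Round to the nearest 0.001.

0.688

Each stage contributes driven/driver: belt 295/335 = 0.8806, chain 25/32 = 0.78125.
Overall: 0.8806 × 0.78125 = 0.68797.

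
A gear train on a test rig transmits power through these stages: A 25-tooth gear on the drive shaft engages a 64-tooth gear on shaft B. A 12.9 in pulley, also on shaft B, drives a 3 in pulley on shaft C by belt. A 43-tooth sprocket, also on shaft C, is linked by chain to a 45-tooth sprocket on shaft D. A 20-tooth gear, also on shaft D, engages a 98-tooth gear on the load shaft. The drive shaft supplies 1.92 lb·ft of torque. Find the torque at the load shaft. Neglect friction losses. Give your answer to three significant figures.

Gear mesh: ratio = 64/25 = 2.56; torque at shaft B = 1.92 × 2.56 = 4.9152 lb·ft.
Belt: ratio = 3/12.9 = 0.23256; torque at shaft C = 4.9152 × 0.23256 = 1.1431 lb·ft.
Chain: ratio = 45/43 = 1.0465; torque at shaft D = 1.1431 × 1.0465 = 1.1962 lb·ft.
Gear mesh: ratio = 98/20 = 4.9; torque at the load shaft = 1.1962 × 4.9 = 5.8616 lb·ft.

5.86 lb·ft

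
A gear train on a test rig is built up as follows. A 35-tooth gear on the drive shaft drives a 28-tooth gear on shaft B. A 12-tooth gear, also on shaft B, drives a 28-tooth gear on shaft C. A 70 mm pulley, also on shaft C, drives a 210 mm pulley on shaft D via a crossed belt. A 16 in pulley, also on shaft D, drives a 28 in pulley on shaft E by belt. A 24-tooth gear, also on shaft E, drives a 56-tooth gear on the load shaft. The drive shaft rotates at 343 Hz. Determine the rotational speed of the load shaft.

Gear mesh: ratio = 28/35 = 0.8, so shaft B turns at 343 / 0.8 = 428.75 Hz.
Gear mesh: ratio = 28/12 = 2.3333, so shaft C turns at 428.75 / 2.3333 = 183.75 Hz.
Belt: ratio = 210/70 = 3, so shaft D turns at 183.75 / 3 = 61.25 Hz.
Belt: ratio = 28/16 = 1.75, so shaft E turns at 61.25 / 1.75 = 35 Hz.
Gear mesh: ratio = 56/24 = 2.3333, so the load shaft turns at 35 / 2.3333 = 15 Hz.

15 Hz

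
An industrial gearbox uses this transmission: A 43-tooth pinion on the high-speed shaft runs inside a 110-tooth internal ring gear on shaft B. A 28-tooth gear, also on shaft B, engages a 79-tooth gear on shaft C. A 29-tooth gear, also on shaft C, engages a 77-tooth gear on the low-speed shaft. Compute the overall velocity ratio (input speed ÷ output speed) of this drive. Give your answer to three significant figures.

19.2

Each stage contributes driven/driver: internal gear 110/43 = 2.5581, gear mesh 79/28 = 2.8214, gear mesh 77/29 = 2.6552.
Overall: 2.5581 × 2.8214 × 2.6552 = 19.164.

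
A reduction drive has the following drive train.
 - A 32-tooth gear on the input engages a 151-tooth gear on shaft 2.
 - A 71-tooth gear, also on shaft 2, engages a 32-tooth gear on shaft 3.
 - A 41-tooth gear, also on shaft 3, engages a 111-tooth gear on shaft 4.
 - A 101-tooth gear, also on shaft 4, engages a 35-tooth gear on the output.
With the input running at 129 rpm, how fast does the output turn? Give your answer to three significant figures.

the input → shaft 2 (gear mesh, 151/32): 129 ÷ 4.7188 = 27.338 rpm
shaft 2 → shaft 3 (gear mesh, 32/71): 27.338 ÷ 0.4507 = 60.656 rpm
shaft 3 → shaft 4 (gear mesh, 111/41): 60.656 ÷ 2.7073 = 22.404 rpm
shaft 4 → the output (gear mesh, 35/101): 22.404 ÷ 0.34653 = 64.652 rpm

64.7 rpm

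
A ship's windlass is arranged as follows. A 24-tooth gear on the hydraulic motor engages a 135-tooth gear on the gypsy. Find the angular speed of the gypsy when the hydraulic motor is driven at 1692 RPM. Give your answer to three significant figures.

gear mesh 135/24 = 5.625 → 1692/5.625 = 300.8 RPM

301 RPM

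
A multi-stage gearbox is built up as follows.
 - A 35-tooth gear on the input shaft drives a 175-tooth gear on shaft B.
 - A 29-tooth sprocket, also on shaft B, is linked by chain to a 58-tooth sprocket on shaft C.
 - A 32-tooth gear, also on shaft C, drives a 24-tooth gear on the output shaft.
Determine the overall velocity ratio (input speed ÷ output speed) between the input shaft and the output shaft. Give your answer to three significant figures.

Each stage contributes driven/driver: gear mesh 175/35 = 5, chain 58/29 = 2, gear mesh 24/32 = 0.75.
Overall: 5 × 2 × 0.75 = 7.5.

7.50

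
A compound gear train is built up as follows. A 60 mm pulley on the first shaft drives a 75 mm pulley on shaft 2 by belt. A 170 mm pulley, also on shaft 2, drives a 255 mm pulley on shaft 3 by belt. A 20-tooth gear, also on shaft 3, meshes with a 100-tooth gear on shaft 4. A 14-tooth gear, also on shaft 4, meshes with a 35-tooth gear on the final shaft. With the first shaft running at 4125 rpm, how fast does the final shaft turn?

belt 75/60 = 1.25 → 4125/1.25 = 3300 rpm
belt 255/170 = 1.5 → 3300/1.5 = 2200 rpm
gear mesh 100/20 = 5 → 2200/5 = 440 rpm
gear mesh 35/14 = 2.5 → 440/2.5 = 176 rpm

176 rpm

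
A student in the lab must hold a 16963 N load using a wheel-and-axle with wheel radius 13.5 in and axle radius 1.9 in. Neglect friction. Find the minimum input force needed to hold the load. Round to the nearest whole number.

2387 N

Wheel-and-axle MA = R/r = 13.5/1.9 = 7.1053.
Effort = load / MA = 16963 / 7.1053 = 2387.4 N.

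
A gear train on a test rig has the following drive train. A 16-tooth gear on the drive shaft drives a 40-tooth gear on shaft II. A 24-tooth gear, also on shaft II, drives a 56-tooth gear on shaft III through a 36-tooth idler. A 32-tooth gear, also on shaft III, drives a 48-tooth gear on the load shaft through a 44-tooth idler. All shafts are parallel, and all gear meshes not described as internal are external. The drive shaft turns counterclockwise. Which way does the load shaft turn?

clockwise

the drive shaft → shaft II: external mesh, 1 reversal → CW.
shaft II → shaft III: driver → idler → driven is 2 external meshes, 2 reversals → CW.
shaft III → the load shaft: driver → idler → driven is 2 external meshes, 2 reversals → CW.
5 reversals in total — an odd number — so the load shaft turns opposite to the drive shaft.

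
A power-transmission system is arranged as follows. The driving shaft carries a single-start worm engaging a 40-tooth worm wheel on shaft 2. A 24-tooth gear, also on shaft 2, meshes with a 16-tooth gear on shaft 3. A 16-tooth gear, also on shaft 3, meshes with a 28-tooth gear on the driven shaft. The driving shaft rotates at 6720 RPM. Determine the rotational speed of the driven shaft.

144 RPM

worm 40/1 = 40 → 6720/40 = 168 RPM
gear mesh 16/24 = 0.66667 → 168/0.66667 = 252 RPM
gear mesh 28/16 = 1.75 → 252/1.75 = 144 RPM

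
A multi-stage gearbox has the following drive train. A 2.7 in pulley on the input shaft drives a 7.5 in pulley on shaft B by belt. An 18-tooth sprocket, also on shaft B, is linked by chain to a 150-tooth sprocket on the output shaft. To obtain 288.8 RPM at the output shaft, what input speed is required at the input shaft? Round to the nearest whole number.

6685 RPM

Overall ratio R = 2.7778 × 8.3333 = 23.148.
Required input speed = output speed × R = 288.8 × 23.148 = 6685.2 RPM.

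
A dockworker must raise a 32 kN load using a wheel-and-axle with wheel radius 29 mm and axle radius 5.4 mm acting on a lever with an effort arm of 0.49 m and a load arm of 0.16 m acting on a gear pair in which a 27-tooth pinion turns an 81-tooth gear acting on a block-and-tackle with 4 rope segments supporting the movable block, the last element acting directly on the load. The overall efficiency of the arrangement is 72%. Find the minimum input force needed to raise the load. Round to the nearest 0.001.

0.225 kN

Wheel-and-axle MA = R/r = 29/5.4 = 5.3704.
Lever MA = effort arm / load arm = 0.49/0.16 = 3.0625.
Gear pair MA = 81/27 = 3.
Block-and-tackle MA = number of supporting rope parts = 4.
Combined ideal MA = 5.3704 × 3.0625 × 3 × 4 = 197.36.
Actual MA = 197.36 × 0.72 = 142.1.
Effort = load / actual MA = 32 / 142.1 = 0.22519 kN.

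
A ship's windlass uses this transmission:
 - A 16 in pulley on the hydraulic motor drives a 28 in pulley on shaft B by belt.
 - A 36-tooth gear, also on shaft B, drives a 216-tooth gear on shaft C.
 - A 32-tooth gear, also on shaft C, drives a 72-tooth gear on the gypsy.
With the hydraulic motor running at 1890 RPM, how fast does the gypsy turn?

80 RPM

belt 28/16 = 1.75 → 1890/1.75 = 1080 RPM
gear mesh 216/36 = 6 → 1080/6 = 180 RPM
gear mesh 72/32 = 2.25 → 180/2.25 = 80 RPM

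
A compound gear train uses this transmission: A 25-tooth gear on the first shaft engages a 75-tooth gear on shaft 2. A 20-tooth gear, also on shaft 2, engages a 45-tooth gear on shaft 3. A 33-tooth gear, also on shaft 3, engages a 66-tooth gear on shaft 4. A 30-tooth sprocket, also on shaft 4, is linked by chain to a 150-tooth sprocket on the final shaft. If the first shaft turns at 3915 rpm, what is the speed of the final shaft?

gear mesh 75/25 = 3 → 3915/3 = 1305 rpm
gear mesh 45/20 = 2.25 → 1305/2.25 = 580 rpm
gear mesh 66/33 = 2 → 580/2 = 290 rpm
chain 150/30 = 5 → 290/5 = 58 rpm

58 rpm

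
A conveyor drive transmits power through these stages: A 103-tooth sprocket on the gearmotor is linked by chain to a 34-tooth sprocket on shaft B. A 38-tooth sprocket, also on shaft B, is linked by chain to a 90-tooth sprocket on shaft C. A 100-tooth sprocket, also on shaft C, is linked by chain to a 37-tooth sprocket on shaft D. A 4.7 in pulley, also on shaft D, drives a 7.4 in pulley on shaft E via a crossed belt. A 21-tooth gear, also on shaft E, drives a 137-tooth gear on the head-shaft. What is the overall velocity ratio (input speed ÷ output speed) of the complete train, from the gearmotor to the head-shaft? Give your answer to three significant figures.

2.97

Each stage contributes driven/driver: chain 34/103 = 0.3301, chain 90/38 = 2.3684, chain 37/100 = 0.37, belt 7.4/4.7 = 1.5745, gear mesh 137/21 = 6.5238.
Overall: 0.3301 × 2.3684 × 0.37 × 1.5745 × 6.5238 = 2.9712.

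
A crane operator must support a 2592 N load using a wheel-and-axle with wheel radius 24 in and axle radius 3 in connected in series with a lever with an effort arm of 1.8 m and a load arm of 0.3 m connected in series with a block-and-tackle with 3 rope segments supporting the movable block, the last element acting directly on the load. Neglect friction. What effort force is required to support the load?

Wheel-and-axle MA = R/r = 24/3 = 8.
Lever MA = effort arm / load arm = 1.8/0.3 = 6.
Block-and-tackle MA = number of supporting rope parts = 3.
Combined ideal MA = 8 × 6 × 3 = 144.
Effort = load / MA = 2592 / 144 = 18 N.

18 N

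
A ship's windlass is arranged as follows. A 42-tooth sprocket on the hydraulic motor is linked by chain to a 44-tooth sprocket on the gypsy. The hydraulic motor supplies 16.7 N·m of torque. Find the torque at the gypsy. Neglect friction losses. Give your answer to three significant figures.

Chain: ratio = 44/42 = 1.0476; torque at the gypsy = 16.7 × 1.0476 = 17.495 N·m.

17.5 N·m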